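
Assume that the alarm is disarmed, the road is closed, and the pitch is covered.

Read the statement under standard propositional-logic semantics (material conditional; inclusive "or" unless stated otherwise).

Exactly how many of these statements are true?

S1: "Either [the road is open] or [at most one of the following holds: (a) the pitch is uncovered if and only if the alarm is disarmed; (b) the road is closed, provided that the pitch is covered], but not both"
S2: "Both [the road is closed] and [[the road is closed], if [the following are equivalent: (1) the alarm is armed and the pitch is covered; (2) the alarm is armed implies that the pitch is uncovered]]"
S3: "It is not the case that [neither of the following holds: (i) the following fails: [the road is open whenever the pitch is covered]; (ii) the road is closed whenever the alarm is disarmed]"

3

Let U = "the road is closed" (True), P = "the pitch is covered" (True), S = "the alarm is armed" (False).

S1: In symbols: not U xor ((not P iff not S) nand (P -> U))

not U = not True = False
not P = not True = False
not S = not False = True
not P iff not S = False iff True = False
P -> U = True -> True = True
(not P iff not S) nand (P -> U) = False nand True = True
not U xor ((not P iff not S) nand (P -> U)) = False xor True = True
Hence S1 is true.

S2: In symbols: U and (((S and P) iff (S -> not P)) -> U)

S and P = False and True = False
not P = not True = False
S -> not P = False -> False = True
(S and P) iff (S -> not P) = False iff True = False
((S and P) iff (S -> not P)) -> U = False -> True = True
U and (((S and P) iff (S -> not P)) -> U) = True and True = True
Thus S2 is true.

S3: Parsed as not (not (P -> not U) nor (not S -> U))

not U = not True = False
P -> not U = True -> False = False
not (P -> not U) = not False = True
not S = not False = True
not S -> U = True -> True = True
not (P -> not U) nor (not S -> U) = True nor True = False
not (not (P -> not U) nor (not S -> U)) = not False = True
Thus S3 is true.

3 of the 3 statements are true.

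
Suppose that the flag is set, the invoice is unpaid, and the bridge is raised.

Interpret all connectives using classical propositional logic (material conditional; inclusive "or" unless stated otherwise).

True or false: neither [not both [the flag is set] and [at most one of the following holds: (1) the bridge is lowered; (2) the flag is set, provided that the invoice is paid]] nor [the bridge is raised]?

Let M = "the flag is set" (T), V = "the bridge is raised" (T), D = "the invoice is paid" (F).
Formalization: (M nand (~V nand (D -> M))) nor V

~V = ~T = F
D -> M = F -> T = T
~V nand (D -> M) = F nand T = T
M nand (~V nand (D -> M)) = T nand T = F
(M nand (~V nand (D -> M))) nor V = F nor T = F

The statement is false.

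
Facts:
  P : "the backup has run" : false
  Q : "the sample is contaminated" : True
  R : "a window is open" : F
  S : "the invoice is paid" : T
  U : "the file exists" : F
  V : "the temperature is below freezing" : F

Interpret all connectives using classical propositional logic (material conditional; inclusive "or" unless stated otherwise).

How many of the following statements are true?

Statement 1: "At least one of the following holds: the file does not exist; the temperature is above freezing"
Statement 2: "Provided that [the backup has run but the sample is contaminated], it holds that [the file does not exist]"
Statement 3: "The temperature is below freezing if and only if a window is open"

3

Statement 1: Parsed as ¬U ∨ ¬V

¬U = ¬F = T
¬V = ¬F = T
¬U ∨ ¬V = T ∨ T = T
Thus Statement 1 is true.

Statement 2: In symbols: (P ∧ Q) → ¬U

P ∧ Q = F ∧ T = F
¬U = ¬F = T
(P ∧ Q) → ¬U = F → T = T
Hence Statement 2 is true.

Statement 3: Parsed as V ↔ R

V ↔ R = F ↔ F = T
Thus Statement 3 is true.

True statements: 3.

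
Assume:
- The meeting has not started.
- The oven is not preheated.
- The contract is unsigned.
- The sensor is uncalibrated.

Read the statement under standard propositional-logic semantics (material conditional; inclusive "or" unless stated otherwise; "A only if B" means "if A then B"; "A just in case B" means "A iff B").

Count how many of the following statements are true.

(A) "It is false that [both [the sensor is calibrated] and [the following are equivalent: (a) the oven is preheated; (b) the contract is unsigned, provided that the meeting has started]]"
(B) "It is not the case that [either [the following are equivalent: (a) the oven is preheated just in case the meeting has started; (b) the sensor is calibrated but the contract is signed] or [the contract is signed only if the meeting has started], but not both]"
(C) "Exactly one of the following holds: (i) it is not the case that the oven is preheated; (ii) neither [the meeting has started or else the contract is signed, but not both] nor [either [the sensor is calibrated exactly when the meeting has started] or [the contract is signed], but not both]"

Let V = "the sensor is calibrated" (F), S = "the oven is preheated" (F), U = "the meeting has started" (F), P = "the contract is signed" (F).

(A): In symbols: ¬(V ∧ (S ↔ (U → ¬P)))

¬P = ¬F = T
U → ¬P = F → T = T
S ↔ (U → ¬P) = F ↔ T = F
V ∧ (S ↔ (U → ¬P)) = F ∧ F = F
¬(V ∧ (S ↔ (U → ¬P))) = ¬F = T
Hence (A) is true.

(B): Parsed as ¬(((S ↔ U) ↔ (V ∧ P)) ⊕ (P → U))

S ↔ U = F ↔ F = T
V ∧ P = F ∧ F = F
(S ↔ U) ↔ (V ∧ P) = T ↔ F = F
P → U = F → F = T
((S ↔ U) ↔ (V ∧ P)) ⊕ (P → U) = F ⊕ T = T
¬(((S ↔ U) ↔ (V ∧ P)) ⊕ (P → U)) = ¬T = F
Hence (B) is false.

(C): In symbols: ¬S ⊕ ((U ⊕ P) ↓ ((V ↔ U) ⊕ P))

¬S = ¬F = T
U ⊕ P = F ⊕ F = F
V ↔ U = F ↔ F = T
(V ↔ U) ⊕ P = T ⊕ F = T
(U ⊕ P) ↓ ((V ↔ U) ⊕ P) = F ↓ T = F
¬S ⊕ ((U ⊕ P) ↓ ((V ↔ U) ⊕ P)) = T ⊕ F = T
Thus (C) is true.

Count: 2.

2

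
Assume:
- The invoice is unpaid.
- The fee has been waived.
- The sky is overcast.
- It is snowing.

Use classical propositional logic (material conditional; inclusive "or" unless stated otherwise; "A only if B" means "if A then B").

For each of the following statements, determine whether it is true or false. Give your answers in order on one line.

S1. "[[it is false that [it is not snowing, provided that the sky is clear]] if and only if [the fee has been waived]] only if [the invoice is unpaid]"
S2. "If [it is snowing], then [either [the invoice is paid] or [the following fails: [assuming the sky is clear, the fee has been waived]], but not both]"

S1 true / S2 false

Let R = "the sky is overcast" (True), S = "it is snowing" (True), Q = "the fee has been waived" (True), P = "the invoice is paid" (False).

S1: Parsed as (not (not R -> not S) iff Q) -> not P

not R = not True = False
not S = not True = False
not R -> not S = False -> False = True
not (not R -> not S) = not True = False
not (not R -> not S) iff Q = False iff True = False
not P = not False = True
(not (not R -> not S) iff Q) -> not P = False -> True = True
So S1 is true.

S2: Parsed as S -> (P xor not (not R -> Q))

not R = not True = False
not R -> Q = False -> True = True
not (not R -> Q) = not True = False
P xor not (not R -> Q) = False xor False = False
S -> (P xor not (not R -> Q)) = True -> False = False
Thus S2 is false.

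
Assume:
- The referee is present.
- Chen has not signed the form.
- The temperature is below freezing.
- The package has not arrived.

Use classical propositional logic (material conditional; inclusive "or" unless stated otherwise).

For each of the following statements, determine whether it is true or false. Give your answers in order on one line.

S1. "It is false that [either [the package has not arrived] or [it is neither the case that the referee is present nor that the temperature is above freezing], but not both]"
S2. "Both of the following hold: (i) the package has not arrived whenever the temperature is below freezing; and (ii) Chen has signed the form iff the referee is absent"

Let S = "the package has arrived" (False), P = "the referee is present" (True), R = "the temperature is below freezing" (True), Q = "Chen has signed the form" (False).

S1: Formalization: not (not S xor (P nor not R))

not S = not False = True
not R = not True = False
P nor not R = True nor False = False
not S xor (P nor not R) = True xor False = True
not (not S xor (P nor not R)) = not True = False
Hence S1 is false.

S2: This is (R -> not S) and (Q iff not P).

not S = not False = True
R -> not S = True -> True = True
not P = not True = False
Q iff not P = False iff False = True
(R -> not S) and (Q iff not P) = True and True = True
Thus S2 is true.

S1 false, S2 true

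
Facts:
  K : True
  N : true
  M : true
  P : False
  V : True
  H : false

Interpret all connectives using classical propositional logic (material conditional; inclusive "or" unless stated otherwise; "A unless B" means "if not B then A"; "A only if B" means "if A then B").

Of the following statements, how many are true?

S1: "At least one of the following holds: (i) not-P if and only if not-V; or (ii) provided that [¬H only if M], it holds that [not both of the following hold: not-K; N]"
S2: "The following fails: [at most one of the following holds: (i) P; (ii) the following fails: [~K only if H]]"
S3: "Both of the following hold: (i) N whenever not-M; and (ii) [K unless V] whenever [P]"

2

S1: Parsed as (~P <-> ~V) | ((~H -> M) -> (~K nand N))

~P = ~F = T
~V = ~T = F
~P <-> ~V = T <-> F = F
~H = ~F = T
~H -> M = T -> T = T
~K = ~T = F
~K nand N = F nand T = T
(~H -> M) -> (~K nand N) = T -> T = T
(~P <-> ~V) | ((~H -> M) -> (~K nand N)) = F | T = T
Hence S1 is true.

S2: Formalization: ~(P nand ~(~K -> H))

~K = ~T = F
~K -> H = F -> F = T
~(~K -> H) = ~T = F
P nand ~(~K -> H) = F nand F = T
~(P nand ~(~K -> H)) = ~T = F
Hence S2 is false.

S3: This is (~M -> N) & (P -> (K | V)).

~M = ~T = F
~M -> N = F -> T = T
K | V = T | T = T
P -> (K | V) = F -> T = T
(~M -> N) & (P -> (K | V)) = T & T = T
Hence S3 is true.

True statements: 2 (S1, S3).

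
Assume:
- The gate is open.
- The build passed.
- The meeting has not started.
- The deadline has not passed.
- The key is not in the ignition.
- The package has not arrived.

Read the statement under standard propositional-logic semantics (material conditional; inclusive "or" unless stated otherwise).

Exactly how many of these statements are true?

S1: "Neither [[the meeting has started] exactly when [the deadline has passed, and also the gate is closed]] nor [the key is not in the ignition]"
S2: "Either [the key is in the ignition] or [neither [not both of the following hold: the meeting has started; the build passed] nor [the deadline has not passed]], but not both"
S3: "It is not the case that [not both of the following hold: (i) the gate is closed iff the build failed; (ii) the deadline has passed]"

0

Let R = "the meeting has started" (False), S = "the deadline has passed" (False), P = "the gate is open" (True), U = "the key is in the ignition" (False), Q = "the build passed" (True).

S1: This is (R iff (S and not P)) nor not U.

not P = not True = False
S and not P = False and False = False
R iff (S and not P) = False iff False = True
not U = not False = True
(R iff (S and not P)) nor not U = True nor True = False
So S1 is false.

S2: Parsed as U xor ((R nand Q) nor not S)

R nand Q = False nand True = True
not S = not False = True
(R nand Q) nor not S = True nor True = False
U xor ((R nand Q) nor not S) = False xor False = False
Thus S2 is false.

S3: This is not ((not P iff not Q) nand S).

not P = not True = False
not Q = not True = False
not P iff not Q = False iff False = True
(not P iff not Q) nand S = True nand False = True
not ((not P iff not Q) nand S) = not True = False
Thus S3 is false.

True statements: 0 (none).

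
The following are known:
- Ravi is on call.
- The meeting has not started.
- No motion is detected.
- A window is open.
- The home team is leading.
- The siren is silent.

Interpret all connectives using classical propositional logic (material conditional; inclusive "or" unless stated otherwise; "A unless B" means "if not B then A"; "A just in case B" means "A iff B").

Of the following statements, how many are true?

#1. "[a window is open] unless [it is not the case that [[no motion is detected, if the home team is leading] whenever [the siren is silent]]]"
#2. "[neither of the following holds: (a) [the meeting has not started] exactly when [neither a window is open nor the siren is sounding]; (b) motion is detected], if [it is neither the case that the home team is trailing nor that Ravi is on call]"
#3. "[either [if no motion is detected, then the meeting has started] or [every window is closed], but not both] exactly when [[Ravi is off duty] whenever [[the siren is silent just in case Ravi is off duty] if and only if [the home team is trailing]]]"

Let Q = "a window is open" (T), U = "the siren is sounding" (F), N = "the home team is leading" (T), P = "motion is detected" (F), M = "Ravi is on call" (T), K = "the meeting has started" (F).

#1: In symbols: Q | ~(~U -> (N -> ~P))

~U = ~F = T
~P = ~F = T
N -> ~P = T -> T = T
~U -> (N -> ~P) = T -> T = T
~(~U -> (N -> ~P)) = ~T = F
Q | ~(~U -> (N -> ~P)) = T | F = T
Hence #1 is true.

#2: Parsed as (~N nor M) -> ((~K <-> (Q nor U)) nor P)

~N = ~T = F
~N nor M = F nor T = F
~K = ~F = T
Q nor U = T nor F = F
~K <-> (Q nor U) = T <-> F = F
(~K <-> (Q nor U)) nor P = F nor F = T
(~N nor M) -> ((~K <-> (Q nor U)) nor P) = F -> T = T
So #2 is true.

#3: Formalization: ((~P -> K) xor ~Q) <-> (((~U <-> ~M) <-> ~N) -> ~M)

~P = ~F = T
~P -> K = T -> F = F
~Q = ~T = F
(~P -> K) xor ~Q = F xor F = F
~U = ~F = T
~M = ~T = F
~U <-> ~M = T <-> F = F
~N = ~T = F
(~U <-> ~M) <-> ~N = F <-> F = T
~M = ~T = F
((~U <-> ~M) <-> ~N) -> ~M = T -> F = F
((~P -> K) xor ~Q) <-> (((~U <-> ~M) <-> ~N) -> ~M) = F <-> F = T
Thus #3 is true.

3 of the 3 statements are true (#1, #2, #3).

3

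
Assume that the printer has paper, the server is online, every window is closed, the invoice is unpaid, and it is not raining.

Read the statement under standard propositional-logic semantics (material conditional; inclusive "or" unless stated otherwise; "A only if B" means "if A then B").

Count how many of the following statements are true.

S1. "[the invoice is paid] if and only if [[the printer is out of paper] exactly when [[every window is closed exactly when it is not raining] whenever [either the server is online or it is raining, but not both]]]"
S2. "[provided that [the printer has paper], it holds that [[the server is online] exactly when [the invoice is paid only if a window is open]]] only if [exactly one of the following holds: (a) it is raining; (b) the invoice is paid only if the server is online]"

2

Let S = "the invoice is paid" (F), P = "the printer has paper" (T), Q = "the server is online" (T), U = "it is raining" (F), R = "a window is open" (F).

S1: Formalization: S ↔ (¬P ↔ ((Q ⊕ U) → (¬R ↔ ¬U)))

¬P = ¬T = F
Q ⊕ U = T ⊕ F = T
¬R = ¬F = T
¬U = ¬F = T
¬R ↔ ¬U = T ↔ T = T
(Q ⊕ U) → (¬R ↔ ¬U) = T → T = T
¬P ↔ ((Q ⊕ U) → (¬R ↔ ¬U)) = F ↔ T = F
S ↔ (¬P ↔ ((Q ⊕ U) → (¬R ↔ ¬U))) = F ↔ F = T
So S1 is true.

S2: Formalization: (P → (Q ↔ (S → R))) → (U ⊕ (S → Q))

S → R = F → F = T
Q ↔ (S → R) = T ↔ T = T
P → (Q ↔ (S → R)) = T → T = T
S → Q = F → T = T
U ⊕ (S → Q) = F ⊕ T = T
(P → (Q ↔ (S → R))) → (U ⊕ (S → Q)) = T → T = T
So S2 is true.

True statements: 2 (S1, S2).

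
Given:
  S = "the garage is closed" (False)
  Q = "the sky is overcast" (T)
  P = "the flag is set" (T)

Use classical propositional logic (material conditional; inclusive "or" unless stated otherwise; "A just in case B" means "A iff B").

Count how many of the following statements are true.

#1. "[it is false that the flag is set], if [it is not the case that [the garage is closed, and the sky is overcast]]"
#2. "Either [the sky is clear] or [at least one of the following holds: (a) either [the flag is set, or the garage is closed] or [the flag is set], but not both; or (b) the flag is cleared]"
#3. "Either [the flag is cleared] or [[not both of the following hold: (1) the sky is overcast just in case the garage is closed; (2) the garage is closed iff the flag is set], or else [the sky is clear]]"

1

#1: This is ¬(S ∧ Q) → ¬P.

S ∧ Q = F ∧ T = F
¬(S ∧ Q) = ¬F = T
¬P = ¬T = F
¬(S ∧ Q) → ¬P = T → F = F
Thus #1 is false.

#2: In symbols: ¬Q ∨ (((P ∨ S) ⊕ P) ∨ ¬P)

¬Q = ¬T = F
P ∨ S = T ∨ F = T
(P ∨ S) ⊕ P = T ⊕ T = F
¬P = ¬T = F
((P ∨ S) ⊕ P) ∨ ¬P = F ∨ F = F
¬Q ∨ (((P ∨ S) ⊕ P) ∨ ¬P) = F ∨ F = F
Hence #2 is false.

#3: This is ¬P ∨ (((Q ↔ S) ↑ (S ↔ P)) ∨ ¬Q).

¬P = ¬T = F
Q ↔ S = T ↔ F = F
S ↔ P = F ↔ T = F
(Q ↔ S) ↑ (S ↔ P) = F ↑ F = T
¬Q = ¬T = F
((Q ↔ S) ↑ (S ↔ P)) ∨ ¬Q = T ∨ F = T
¬P ∨ (((Q ↔ S) ↑ (S ↔ P)) ∨ ¬Q) = F ∨ T = T
Hence #3 is true.

True statements: 1.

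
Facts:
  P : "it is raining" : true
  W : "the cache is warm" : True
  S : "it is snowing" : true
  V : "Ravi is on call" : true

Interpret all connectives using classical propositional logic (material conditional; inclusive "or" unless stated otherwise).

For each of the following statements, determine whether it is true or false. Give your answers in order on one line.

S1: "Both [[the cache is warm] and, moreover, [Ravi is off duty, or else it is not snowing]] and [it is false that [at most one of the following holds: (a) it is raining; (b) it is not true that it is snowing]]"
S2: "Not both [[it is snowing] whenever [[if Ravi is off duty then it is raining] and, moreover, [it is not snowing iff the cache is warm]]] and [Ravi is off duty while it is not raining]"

S1 false; S2 true

S1: This is (W & (~V | ~S)) & ~(P nand ~S).

~V = ~T = F
~S = ~T = F
~V | ~S = F | F = F
W & (~V | ~S) = T & F = F
~S = ~T = F
P nand ~S = T nand F = T
~(P nand ~S) = ~T = F
(W & (~V | ~S)) & ~(P nand ~S) = F & F = F
Hence S1 is false.

S2: Parsed as (((~V -> P) & (~S <-> W)) -> S) nand (~V & ~P)

~V = ~T = F
~V -> P = F -> T = T
~S = ~T = F
~S <-> W = F <-> T = F
(~V -> P) & (~S <-> W) = T & F = F
((~V -> P) & (~S <-> W)) -> S = F -> T = T
~V = ~T = F
~P = ~T = F
~V & ~P = F & F = F
(((~V -> P) & (~S <-> W)) -> S) nand (~V & ~P) = T nand F = T
So S2 is true.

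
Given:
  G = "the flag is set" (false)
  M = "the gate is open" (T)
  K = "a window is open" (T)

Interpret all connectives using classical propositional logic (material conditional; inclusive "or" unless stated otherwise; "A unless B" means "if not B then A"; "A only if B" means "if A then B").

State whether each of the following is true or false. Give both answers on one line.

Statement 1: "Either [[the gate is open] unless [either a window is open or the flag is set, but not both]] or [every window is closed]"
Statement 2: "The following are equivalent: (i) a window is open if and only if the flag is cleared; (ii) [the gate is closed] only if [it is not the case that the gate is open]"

Statement 1 T; Statement 2 T

Statement 1: This is (M ∨ (K ⊕ G)) ∨ ¬K.

K ⊕ G = T ⊕ F = T
M ∨ (K ⊕ G) = T ∨ T = T
¬K = ¬T = F
(M ∨ (K ⊕ G)) ∨ ¬K = T ∨ F = T
Hence Statement 1 is true.

Statement 2: Formalization: (K ↔ ¬G) ↔ (¬M → ¬M)

¬G = ¬F = T
K ↔ ¬G = T ↔ T = T
¬M = ¬T = F
¬M = ¬T = F
¬M → ¬M = F → F = T
(K ↔ ¬G) ↔ (¬M → ¬M) = T ↔ T = T
Hence Statement 2 is true.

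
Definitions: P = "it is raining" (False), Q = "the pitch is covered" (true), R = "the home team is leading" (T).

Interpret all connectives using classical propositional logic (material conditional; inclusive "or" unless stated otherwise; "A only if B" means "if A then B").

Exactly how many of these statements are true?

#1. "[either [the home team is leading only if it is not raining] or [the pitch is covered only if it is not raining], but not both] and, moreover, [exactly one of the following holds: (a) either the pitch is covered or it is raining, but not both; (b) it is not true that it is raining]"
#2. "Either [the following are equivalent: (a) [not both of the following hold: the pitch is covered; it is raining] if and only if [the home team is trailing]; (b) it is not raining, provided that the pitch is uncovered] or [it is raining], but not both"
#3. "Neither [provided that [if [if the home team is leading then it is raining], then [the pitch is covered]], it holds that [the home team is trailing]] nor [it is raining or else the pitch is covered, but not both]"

0

#1: This is ((R → ¬P) ⊕ (Q → ¬P)) ∧ ((Q ⊕ P) ⊕ ¬P).

¬P = ¬F = T
R → ¬P = T → T = T
¬P = ¬F = T
Q → ¬P = T → T = T
(R → ¬P) ⊕ (Q → ¬P) = T ⊕ T = F
Q ⊕ P = T ⊕ F = T
¬P = ¬F = T
(Q ⊕ P) ⊕ ¬P = T ⊕ T = F
((R → ¬P) ⊕ (Q → ¬P)) ∧ ((Q ⊕ P) ⊕ ¬P) = F ∧ F = F
Thus #1 is false.

#2: Formalization: (((Q ↑ P) ↔ ¬R) ↔ (¬Q → ¬P)) ⊕ P

Q ↑ P = T ↑ F = T
¬R = ¬T = F
(Q ↑ P) ↔ ¬R = T ↔ F = F
¬Q = ¬T = F
¬P = ¬F = T
¬Q → ¬P = F → T = T
((Q ↑ P) ↔ ¬R) ↔ (¬Q → ¬P) = F ↔ T = F
(((Q ↑ P) ↔ ¬R) ↔ (¬Q → ¬P)) ⊕ P = F ⊕ F = F
Hence #2 is false.

#3: Parsed as (((R → P) → Q) → ¬R) ↓ (P ⊕ Q)

R → P = T → F = F
(R → P) → Q = F → T = T
¬R = ¬T = F
((R → P) → Q) → ¬R = T → F = F
P ⊕ Q = F ⊕ T = T
(((R → P) → Q) → ¬R) ↓ (P ⊕ Q) = F ↓ T = F
Thus #3 is false.

True statements: 0 (none).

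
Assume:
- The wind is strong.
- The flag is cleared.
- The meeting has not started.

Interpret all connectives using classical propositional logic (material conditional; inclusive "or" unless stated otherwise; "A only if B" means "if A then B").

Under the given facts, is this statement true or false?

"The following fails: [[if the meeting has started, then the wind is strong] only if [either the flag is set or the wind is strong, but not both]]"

False

Let V = "the meeting has started" (F), D = "the wind is strong" (T), K = "the flag is set" (F).
Parsed as ~((V -> D) -> (K xor D))

V -> D = F -> T = T
K xor D = F xor T = T
(V -> D) -> (K xor D) = T -> T = T
~((V -> D) -> (K xor D)) = ~T = F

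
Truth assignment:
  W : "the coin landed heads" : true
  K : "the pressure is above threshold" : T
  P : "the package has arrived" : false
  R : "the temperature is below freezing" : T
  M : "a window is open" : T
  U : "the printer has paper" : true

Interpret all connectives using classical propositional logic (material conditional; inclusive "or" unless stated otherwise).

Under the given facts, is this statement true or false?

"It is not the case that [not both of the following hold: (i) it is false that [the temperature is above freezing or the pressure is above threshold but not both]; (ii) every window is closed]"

In symbols: not (not (not R xor K) nand not M)

not R = not True = False
not R xor K = False xor True = True
not (not R xor K) = not True = False
not M = not True = False
not (not R xor K) nand not M = False nand False = True
not (not (not R xor K) nand not M) = not True = False

The statement is false.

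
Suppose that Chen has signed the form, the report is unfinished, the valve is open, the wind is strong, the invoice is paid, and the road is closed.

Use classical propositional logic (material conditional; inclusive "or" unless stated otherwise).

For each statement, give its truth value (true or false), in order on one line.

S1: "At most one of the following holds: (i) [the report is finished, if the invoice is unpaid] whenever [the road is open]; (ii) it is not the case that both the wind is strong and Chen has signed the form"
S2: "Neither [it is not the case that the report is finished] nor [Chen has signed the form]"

S1 T, S2 F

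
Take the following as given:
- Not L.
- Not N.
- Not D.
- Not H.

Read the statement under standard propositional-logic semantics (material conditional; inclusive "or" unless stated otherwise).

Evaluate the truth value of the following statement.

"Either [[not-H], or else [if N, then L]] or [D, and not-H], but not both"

The statement is true.

In symbols: (not H or (N -> L)) xor (D and not H)

not H = not False = True
N -> L = False -> False = True
not H or (N -> L) = True or True = True
not H = not False = True
D and not H = False and True = False
(not H or (N -> L)) xor (D and not H) = True xor False = True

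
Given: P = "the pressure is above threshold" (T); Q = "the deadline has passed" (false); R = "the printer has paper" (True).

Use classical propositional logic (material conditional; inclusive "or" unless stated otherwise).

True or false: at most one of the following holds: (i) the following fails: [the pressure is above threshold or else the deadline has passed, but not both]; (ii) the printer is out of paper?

True.

In symbols: not (P xor Q) nand not R

P xor Q = True xor False = True
not (P xor Q) = not True = False
not R = not True = False
not (P xor Q) nand not R = False nand False = True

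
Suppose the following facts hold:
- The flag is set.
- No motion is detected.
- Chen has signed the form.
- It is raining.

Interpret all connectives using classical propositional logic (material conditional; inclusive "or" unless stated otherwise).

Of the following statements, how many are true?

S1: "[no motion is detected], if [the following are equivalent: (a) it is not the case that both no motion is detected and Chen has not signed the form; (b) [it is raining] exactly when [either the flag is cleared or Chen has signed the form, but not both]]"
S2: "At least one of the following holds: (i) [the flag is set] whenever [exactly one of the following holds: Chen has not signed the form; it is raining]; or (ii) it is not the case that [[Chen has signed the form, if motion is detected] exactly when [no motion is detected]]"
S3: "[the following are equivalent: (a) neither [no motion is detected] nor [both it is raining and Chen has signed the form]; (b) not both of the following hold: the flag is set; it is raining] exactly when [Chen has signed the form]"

3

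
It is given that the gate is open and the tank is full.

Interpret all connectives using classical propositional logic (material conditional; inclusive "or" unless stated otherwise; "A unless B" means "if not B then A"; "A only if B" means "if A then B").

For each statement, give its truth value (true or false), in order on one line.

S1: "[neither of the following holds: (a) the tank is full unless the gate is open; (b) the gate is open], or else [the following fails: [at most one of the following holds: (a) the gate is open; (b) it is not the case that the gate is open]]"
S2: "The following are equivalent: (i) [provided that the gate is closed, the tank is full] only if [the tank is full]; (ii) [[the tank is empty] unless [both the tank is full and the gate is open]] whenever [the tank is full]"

S1 false; S2 true

Let N = "the tank is full" (True), Q = "the gate is open" (True).

S1: Formalization: ((N or Q) nor Q) or not (Q nand not Q)

N or Q = True or True = True
(N or Q) nor Q = True nor True = False
not Q = not True = False
Q nand not Q = True nand False = True
not (Q nand not Q) = not True = False
((N or Q) nor Q) or not (Q nand not Q) = False or False = False
Hence S1 is false.

S2: This is ((not Q -> N) -> N) iff (N -> (not N or (N and Q))).

not Q = not True = False
not Q -> N = False -> True = True
(not Q -> N) -> N = True -> True = True
not N = not True = False
N and Q = True and True = True
not N or (N and Q) = False or True = True
N -> (not N or (N and Q)) = True -> True = True
((not Q -> N) -> N) iff (N -> (not N or (N and Q))) = True iff True = True
So S2 is true.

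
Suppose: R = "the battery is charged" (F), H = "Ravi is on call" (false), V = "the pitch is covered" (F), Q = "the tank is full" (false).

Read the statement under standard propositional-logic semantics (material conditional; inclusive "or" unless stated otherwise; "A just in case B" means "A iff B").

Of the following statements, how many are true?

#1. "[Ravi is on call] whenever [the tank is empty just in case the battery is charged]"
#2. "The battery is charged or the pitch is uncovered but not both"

2

#1: Parsed as (~Q <-> R) -> H

~Q = ~F = T
~Q <-> R = T <-> F = F
(~Q <-> R) -> H = F -> F = T
So #1 is true.

#2: Parsed as R xor ~V

~V = ~F = T
R xor ~V = F xor T = T
Hence #2 is true.

True statements: 2.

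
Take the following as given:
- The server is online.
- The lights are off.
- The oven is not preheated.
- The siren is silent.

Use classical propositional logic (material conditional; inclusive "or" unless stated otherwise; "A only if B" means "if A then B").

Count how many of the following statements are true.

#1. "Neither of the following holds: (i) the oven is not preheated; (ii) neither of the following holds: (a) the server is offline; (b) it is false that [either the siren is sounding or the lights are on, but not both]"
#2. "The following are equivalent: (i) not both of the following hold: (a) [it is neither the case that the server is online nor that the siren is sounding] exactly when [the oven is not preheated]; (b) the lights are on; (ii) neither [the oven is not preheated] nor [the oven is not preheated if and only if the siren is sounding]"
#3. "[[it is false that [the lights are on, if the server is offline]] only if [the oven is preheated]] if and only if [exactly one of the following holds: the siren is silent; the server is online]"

0

Let R = "the oven is preheated" (F), P = "the server is online" (T), S = "the siren is sounding" (F), Q = "the lights are on" (F).

#1: In symbols: ~R nor (~P nor ~(S xor Q))

~R = ~F = T
~P = ~T = F
S xor Q = F xor F = F
~(S xor Q) = ~F = T
~P nor ~(S xor Q) = F nor T = F
~R nor (~P nor ~(S xor Q)) = T nor F = F
So #1 is false.

#2: Formalization: (((P nor S) <-> ~R) nand Q) <-> (~R nor (~R <-> S))

P nor S = T nor F = F
~R = ~F = T
(P nor S) <-> ~R = F <-> T = F
((P nor S) <-> ~R) nand Q = F nand F = T
~R = ~F = T
~R = ~F = T
~R <-> S = T <-> F = F
~R nor (~R <-> S) = T nor F = F
(((P nor S) <-> ~R) nand Q) <-> (~R nor (~R <-> S)) = T <-> F = F
Hence #2 is false.

#3: In symbols: (~(~P -> Q) -> R) <-> (~S xor P)

~P = ~T = F
~P -> Q = F -> F = T
~(~P -> Q) = ~T = F
~(~P -> Q) -> R = F -> F = T
~S = ~F = T
~S xor P = T xor T = F
(~(~P -> Q) -> R) <-> (~S xor P) = T <-> F = F
So #3 is false.

True statements: 0 (none).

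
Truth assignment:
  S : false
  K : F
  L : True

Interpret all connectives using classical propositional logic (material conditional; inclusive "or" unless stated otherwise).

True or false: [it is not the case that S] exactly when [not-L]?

Parsed as ¬S ↔ ¬L

¬S = ¬F = T
¬L = ¬T = F
¬S ↔ ¬L = T ↔ F = F

False.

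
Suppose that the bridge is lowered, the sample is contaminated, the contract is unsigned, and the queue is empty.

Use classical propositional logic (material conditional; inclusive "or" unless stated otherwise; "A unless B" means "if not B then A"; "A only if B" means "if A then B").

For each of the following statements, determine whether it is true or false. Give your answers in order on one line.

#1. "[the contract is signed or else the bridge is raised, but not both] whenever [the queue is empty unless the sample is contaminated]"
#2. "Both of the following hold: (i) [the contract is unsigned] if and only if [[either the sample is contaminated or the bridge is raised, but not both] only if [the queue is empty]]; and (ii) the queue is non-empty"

#1 F / #2 F

Let S = "the queue is empty" (True), Q = "the sample is contaminated" (True), R = "the contract is signed" (False), P = "the bridge is raised" (False).

#1: Parsed as (S or Q) -> (R xor P)

S or Q = True or True = True
R xor P = False xor False = False
(S or Q) -> (R xor P) = True -> False = False
Hence #1 is false.

#2: Parsed as (not R iff ((Q xor P) -> S)) and not S

not R = not False = True
Q xor P = True xor False = True
(Q xor P) -> S = True -> True = True
not R iff ((Q xor P) -> S) = True iff True = True
not S = not True = False
(not R iff ((Q xor P) -> S)) and not S = True and False = False
Thus #2 is false.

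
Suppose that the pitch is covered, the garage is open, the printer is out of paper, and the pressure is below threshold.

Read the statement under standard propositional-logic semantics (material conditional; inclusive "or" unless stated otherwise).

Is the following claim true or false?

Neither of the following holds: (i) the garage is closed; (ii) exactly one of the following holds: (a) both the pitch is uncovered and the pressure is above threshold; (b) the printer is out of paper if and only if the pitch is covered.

Let Q = "the garage is closed" (False), P = "the pitch is covered" (True), S = "the pressure is above threshold" (False), R = "the printer has paper" (False).
Formalization: Q nor ((not P and S) xor (not R iff P))

not P = not True = False
not P and S = False and False = False
not R = not False = True
not R iff P = True iff True = True
(not P and S) xor (not R iff P) = False xor True = True
Q nor ((not P and S) xor (not R iff P)) = False nor True = False

false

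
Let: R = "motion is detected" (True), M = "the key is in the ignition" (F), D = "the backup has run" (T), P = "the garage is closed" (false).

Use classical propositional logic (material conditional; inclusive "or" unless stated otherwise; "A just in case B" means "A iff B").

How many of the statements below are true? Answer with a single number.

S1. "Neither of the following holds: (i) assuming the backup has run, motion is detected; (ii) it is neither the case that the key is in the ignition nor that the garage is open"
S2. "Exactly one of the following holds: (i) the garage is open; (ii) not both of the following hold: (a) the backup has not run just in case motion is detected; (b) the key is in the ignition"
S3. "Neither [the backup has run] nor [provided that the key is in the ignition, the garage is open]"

S1: In symbols: (D -> R) nor (M nor not P)

D -> R = True -> True = True
not P = not False = True
M nor not P = False nor True = False
(D -> R) nor (M nor not P) = True nor False = False
Hence S1 is false.

S2: In symbols: not P xor ((not D iff R) nand M)

not P = not False = True
not D = not True = False
not D iff R = False iff True = False
(not D iff R) nand M = False nand False = True
not P xor ((not D iff R) nand M) = True xor True = False
So S2 is false.

S3: Formalization: D nor (M -> not P)

not P = not False = True
M -> not P = False -> True = True
D nor (M -> not P) = True nor True = False
So S3 is false.

0 of the 3 statements are true (none).

0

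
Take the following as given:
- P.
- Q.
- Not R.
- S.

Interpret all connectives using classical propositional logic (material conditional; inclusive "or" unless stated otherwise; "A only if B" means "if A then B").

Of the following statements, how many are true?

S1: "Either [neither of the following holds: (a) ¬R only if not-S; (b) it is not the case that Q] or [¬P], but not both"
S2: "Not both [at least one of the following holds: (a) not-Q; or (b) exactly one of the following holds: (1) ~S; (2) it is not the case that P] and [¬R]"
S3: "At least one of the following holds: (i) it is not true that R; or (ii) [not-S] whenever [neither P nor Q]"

3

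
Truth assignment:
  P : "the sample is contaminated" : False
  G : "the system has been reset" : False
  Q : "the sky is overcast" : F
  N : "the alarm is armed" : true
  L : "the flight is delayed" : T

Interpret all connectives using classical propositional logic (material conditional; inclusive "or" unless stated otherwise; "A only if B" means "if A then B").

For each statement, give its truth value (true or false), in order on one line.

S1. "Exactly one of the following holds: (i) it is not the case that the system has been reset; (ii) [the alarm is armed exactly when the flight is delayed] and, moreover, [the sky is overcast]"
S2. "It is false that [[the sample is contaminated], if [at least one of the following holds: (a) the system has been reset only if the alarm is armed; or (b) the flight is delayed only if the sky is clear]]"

S1 True / S2 True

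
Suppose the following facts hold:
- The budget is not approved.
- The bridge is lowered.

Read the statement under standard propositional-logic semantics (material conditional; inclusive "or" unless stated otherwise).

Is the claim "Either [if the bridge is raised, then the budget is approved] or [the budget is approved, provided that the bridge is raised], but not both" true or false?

false

Let Q = "the bridge is raised" (False), P = "the budget is approved" (False).
This is (Q -> P) xor (Q -> P).

Q -> P = False -> False = True
Q -> P = False -> False = True
(Q -> P) xor (Q -> P) = True xor True = False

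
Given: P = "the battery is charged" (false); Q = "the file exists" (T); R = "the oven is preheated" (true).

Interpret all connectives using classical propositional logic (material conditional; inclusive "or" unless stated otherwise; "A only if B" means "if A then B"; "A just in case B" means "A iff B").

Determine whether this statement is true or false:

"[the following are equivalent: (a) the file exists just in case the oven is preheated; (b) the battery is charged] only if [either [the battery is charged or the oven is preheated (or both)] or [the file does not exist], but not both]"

Formalization: ((Q iff R) iff P) -> ((P or R) xor not Q)

Q iff R = True iff True = True
(Q iff R) iff P = True iff False = False
P or R = False or True = True
not Q = not True = False
(P or R) xor not Q = True xor False = True
((Q iff R) iff P) -> ((P or R) xor not Q) = False -> True = True

true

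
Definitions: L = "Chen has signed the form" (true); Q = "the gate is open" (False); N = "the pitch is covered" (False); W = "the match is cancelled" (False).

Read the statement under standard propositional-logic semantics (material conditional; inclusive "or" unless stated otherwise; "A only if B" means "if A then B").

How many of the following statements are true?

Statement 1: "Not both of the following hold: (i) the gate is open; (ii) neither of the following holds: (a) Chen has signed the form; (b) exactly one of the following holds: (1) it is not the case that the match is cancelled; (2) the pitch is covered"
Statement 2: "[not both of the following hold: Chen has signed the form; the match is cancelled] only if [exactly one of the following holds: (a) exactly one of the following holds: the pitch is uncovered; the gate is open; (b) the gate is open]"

Statement 1: Formalization: Q nand (L nor (~W xor N))

~W = ~F = T
~W xor N = T xor F = T
L nor (~W xor N) = T nor T = F
Q nand (L nor (~W xor N)) = F nand F = T
So Statement 1 is true.

Statement 2: In symbols: (L nand W) -> ((~N xor Q) xor Q)

L nand W = T nand F = T
~N = ~F = T
~N xor Q = T xor F = T
(~N xor Q) xor Q = T xor F = T
(L nand W) -> ((~N xor Q) xor Q) = T -> T = T
Thus Statement 2 is true.

2 of the 2 statements are true.

2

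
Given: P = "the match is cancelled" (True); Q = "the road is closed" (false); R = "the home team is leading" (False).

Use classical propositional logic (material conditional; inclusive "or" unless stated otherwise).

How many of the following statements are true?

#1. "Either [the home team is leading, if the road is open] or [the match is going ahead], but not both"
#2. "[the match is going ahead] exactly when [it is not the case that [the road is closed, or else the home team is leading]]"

#1: Formalization: (¬Q → R) ⊕ ¬P

¬Q = ¬F = T
¬Q → R = T → F = F
¬P = ¬T = F
(¬Q → R) ⊕ ¬P = F ⊕ F = F
So #1 is false.

#2: In symbols: ¬P ↔ ¬(Q ∨ R)

¬P = ¬T = F
Q ∨ R = F ∨ F = F
¬(Q ∨ R) = ¬F = T
¬P ↔ ¬(Q ∨ R) = F ↔ T = F
So #2 is false.

Count: 0.

0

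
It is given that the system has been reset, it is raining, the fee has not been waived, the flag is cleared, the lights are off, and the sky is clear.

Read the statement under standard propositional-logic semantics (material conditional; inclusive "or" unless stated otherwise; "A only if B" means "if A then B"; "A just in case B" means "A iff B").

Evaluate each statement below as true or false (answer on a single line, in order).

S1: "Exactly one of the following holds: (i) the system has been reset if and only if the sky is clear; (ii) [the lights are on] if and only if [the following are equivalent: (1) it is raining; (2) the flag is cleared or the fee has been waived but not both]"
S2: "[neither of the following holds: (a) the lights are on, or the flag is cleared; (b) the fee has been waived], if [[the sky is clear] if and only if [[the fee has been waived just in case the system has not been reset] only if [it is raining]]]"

S1 T; S2 F

Let M = "the system has been reset" (T), W = "the sky is overcast" (F), R = "the lights are on" (F), L = "it is raining" (T), K = "the flag is set" (F), G = "the fee has been waived" (F).

S1: This is (M ↔ ¬W) ⊕ (R ↔ (L ↔ (¬K ⊕ G))).

¬W = ¬F = T
M ↔ ¬W = T ↔ T = T
¬K = ¬F = T
¬K ⊕ G = T ⊕ F = T
L ↔ (¬K ⊕ G) = T ↔ T = T
R ↔ (L ↔ (¬K ⊕ G)) = F ↔ T = F
(M ↔ ¬W) ⊕ (R ↔ (L ↔ (¬K ⊕ G))) = T ⊕ F = T
Hence S1 is true.

S2: Parsed as (¬W ↔ ((G ↔ ¬M) → L)) → ((R ∨ ¬K) ↓ G)

¬W = ¬F = T
¬M = ¬T = F
G ↔ ¬M = F ↔ F = T
(G ↔ ¬M) → L = T → T = T
¬W ↔ ((G ↔ ¬M) → L) = T ↔ T = T
¬K = ¬F = T
R ∨ ¬K = F ∨ T = T
(R ∨ ¬K) ↓ G = T ↓ F = F
(¬W ↔ ((G ↔ ¬M) → L)) → ((R ∨ ¬K) ↓ G) = T → F = F
Hence S2 is false.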